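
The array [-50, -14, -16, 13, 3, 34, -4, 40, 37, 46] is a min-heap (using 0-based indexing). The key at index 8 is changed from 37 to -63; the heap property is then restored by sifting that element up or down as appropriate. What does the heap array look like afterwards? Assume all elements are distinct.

[-63, -50, -16, -14, 3, 34, -4, 40, 13, 46]

set index 8 from 37 to -63 → [-50, -14, -16, 13, 3, 34, -4, 40, -63, 46]
-63 < parent 13 at index 3, swap → [-50, -14, -16, -63, 3, 34, -4, 40, 13, 46]
-63 < parent -14 at index 1, swap → [-50, -63, -16, -14, 3, 34, -4, 40, 13, 46]
-63 < parent -50 at index 0, swap → [-63, -50, -16, -14, 3, 34, -4, 40, 13, 46]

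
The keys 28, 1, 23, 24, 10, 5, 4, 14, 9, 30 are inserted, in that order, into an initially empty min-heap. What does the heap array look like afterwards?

[1, 9, 4, 10, 24, 23, 5, 28, 14, 30]

Insert 28:
  append 28 at index 0 → [28] (no swap needed)
Insert 1:
  append 1 at index 1 → [28, 1]
  1 < parent 28 at index 0, swap → [1, 28]
Insert 23:
  append 23 at index 2 → [1, 28, 23] (no swap needed)
Insert 24:
  append 24 at index 3 → [1, 28, 23, 24]
  24 < parent 28 at index 1, swap → [1, 24, 23, 28]
Insert 10:
  append 10 at index 4 → [1, 24, 23, 28, 10]
  10 < parent 24 at index 1, swap → [1, 10, 23, 28, 24]
Insert 5:
  append 5 at index 5 → [1, 10, 23, 28, 24, 5]
  5 < parent 23 at index 2, swap → [1, 10, 5, 28, 24, 23]
Insert 4:
  append 4 at index 6 → [1, 10, 5, 28, 24, 23, 4]
  4 < parent 5 at index 2, swap → [1, 10, 4, 28, 24, 23, 5]
Insert 14:
  append 14 at index 7 → [1, 10, 4, 28, 24, 23, 5, 14]
  14 < parent 28 at index 3, swap → [1, 10, 4, 14, 24, 23, 5, 28]
Insert 9:
  append 9 at index 8 → [1, 10, 4, 14, 24, 23, 5, 28, 9]
  9 < parent 14 at index 3, swap → [1, 10, 4, 9, 24, 23, 5, 28, 14]
  9 < parent 10 at index 1, swap → [1, 9, 4, 10, 24, 23, 5, 28, 14]
Insert 30:
  append 30 at index 9 → [1, 9, 4, 10, 24, 23, 5, 28, 14, 30] (no swap needed)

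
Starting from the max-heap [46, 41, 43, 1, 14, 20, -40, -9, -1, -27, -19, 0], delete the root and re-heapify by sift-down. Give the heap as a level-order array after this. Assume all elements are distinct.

remove root 46; move last element 0 to root → [0, 41, 43, 1, 14, 20, -40, -9, -1, -27, -19]
0 vs larger child 43 at index 2, swap → [43, 41, 0, 1, 14, 20, -40, -9, -1, -27, -19]
0 vs larger child 20 at index 5, swap → [43, 41, 20, 1, 14, 0, -40, -9, -1, -27, -19]

[43, 41, 20, 1, 14, 0, -40, -9, -1, -27, -19]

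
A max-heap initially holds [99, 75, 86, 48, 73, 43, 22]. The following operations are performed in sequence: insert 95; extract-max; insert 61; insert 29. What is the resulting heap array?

insert 95:
  append 95 at index 7 → [99, 75, 86, 48, 73, 43, 22, 95]
  95 > parent 48 at index 3, swap → [99, 75, 86, 95, 73, 43, 22, 48]
  95 > parent 75 at index 1, swap → [99, 95, 86, 75, 73, 43, 22, 48]
extract-max → returns 99:
  remove root 99; move last element 48 to root → [48, 95, 86, 75, 73, 43, 22]
  48 vs larger child 95 at index 1, swap → [95, 48, 86, 75, 73, 43, 22]
  48 vs larger child 75 at index 3, swap → [95, 75, 86, 48, 73, 43, 22]
insert 61:
  append 61 at index 7 → [95, 75, 86, 48, 73, 43, 22, 61]
  61 > parent 48 at index 3, swap → [95, 75, 86, 61, 73, 43, 22, 48]
insert 29:
  append 29 at index 8 → [95, 75, 86, 61, 73, 43, 22, 48, 29] (no swap needed)

[95, 75, 86, 61, 73, 43, 22, 48, 29]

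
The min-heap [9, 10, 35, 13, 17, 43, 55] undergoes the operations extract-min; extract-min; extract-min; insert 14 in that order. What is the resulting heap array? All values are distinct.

[14, 17, 35, 55, 43]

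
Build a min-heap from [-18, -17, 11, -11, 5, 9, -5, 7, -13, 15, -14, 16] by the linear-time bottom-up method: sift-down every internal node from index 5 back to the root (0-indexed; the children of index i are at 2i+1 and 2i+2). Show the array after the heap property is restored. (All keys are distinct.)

[-18, -17, -5, -13, -14, 9, 11, 7, -11, 15, 5, 16]

sift down from index 5: already satisfies heap property
sift down from index 4:
  5 vs smaller child -14 at index 10, swap → [-18, -17, 11, -11, -14, 9, -5, 7, -13, 15, 5, 16]
sift down from index 3:
  -11 vs smaller child -13 at index 8, swap → [-18, -17, 11, -13, -14, 9, -5, 7, -11, 15, 5, 16]
sift down from index 2:
  11 vs smaller child -5 at index 6, swap → [-18, -17, -5, -13, -14, 9, 11, 7, -11, 15, 5, 16]
sift down from index 1: already satisfies heap property
sift down from index 0: already satisfies heap property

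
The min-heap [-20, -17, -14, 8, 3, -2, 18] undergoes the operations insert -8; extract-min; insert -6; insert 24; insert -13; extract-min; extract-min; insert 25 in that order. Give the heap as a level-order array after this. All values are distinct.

insert -8:
  append -8 at index 7 → [-20, -17, -14, 8, 3, -2, 18, -8]
  -8 < parent 8 at index 3, swap → [-20, -17, -14, -8, 3, -2, 18, 8]
extract-min → returns -20:
  remove root -20; move last element 8 to root → [8, -17, -14, -8, 3, -2, 18]
  8 vs smaller child -17 at index 1, swap → [-17, 8, -14, -8, 3, -2, 18]
  8 vs smaller child -8 at index 3, swap → [-17, -8, -14, 8, 3, -2, 18]
insert -6:
  append -6 at index 7 → [-17, -8, -14, 8, 3, -2, 18, -6]
  -6 < parent 8 at index 3, swap → [-17, -8, -14, -6, 3, -2, 18, 8]
insert 24:
  append 24 at index 8 → [-17, -8, -14, -6, 3, -2, 18, 8, 24] (no swap needed)
insert -13:
  append -13 at index 9 → [-17, -8, -14, -6, 3, -2, 18, 8, 24, -13]
  -13 < parent 3 at index 4, swap → [-17, -8, -14, -6, -13, -2, 18, 8, 24, 3]
  -13 < parent -8 at index 1, swap → [-17, -13, -14, -6, -8, -2, 18, 8, 24, 3]
extract-min → returns -17:
  remove root -17; move last element 3 to root → [3, -13, -14, -6, -8, -2, 18, 8, 24]
  3 vs smaller child -14 at index 2, swap → [-14, -13, 3, -6, -8, -2, 18, 8, 24]
  3 vs smaller child -2 at index 5, swap → [-14, -13, -2, -6, -8, 3, 18, 8, 24]
extract-min → returns -14:
  remove root -14; move last element 24 to root → [24, -13, -2, -6, -8, 3, 18, 8]
  24 vs smaller child -13 at index 1, swap → [-13, 24, -2, -6, -8, 3, 18, 8]
  24 vs smaller child -8 at index 4, swap → [-13, -8, -2, -6, 24, 3, 18, 8]
insert 25:
  append 25 at index 8 → [-13, -8, -2, -6, 24, 3, 18, 8, 25] (no swap needed)

[-13, -8, -2, -6, 24, 3, 18, 8, 25]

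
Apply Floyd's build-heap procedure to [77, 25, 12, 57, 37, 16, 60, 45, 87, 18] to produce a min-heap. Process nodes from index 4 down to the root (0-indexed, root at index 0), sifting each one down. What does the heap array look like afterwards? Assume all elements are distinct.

[12, 18, 16, 45, 25, 77, 60, 57, 87, 37]

sift down from index 4:
  37 vs only child 18 at index 9, swap → [77, 25, 12, 57, 18, 16, 60, 45, 87, 37]
sift down from index 3:
  57 vs smaller child 45 at index 7, swap → [77, 25, 12, 45, 18, 16, 60, 57, 87, 37]
sift down from index 2: already satisfies heap property
sift down from index 1:
  25 vs smaller child 18 at index 4, swap → [77, 18, 12, 45, 25, 16, 60, 57, 87, 37]
sift down from index 0:
  77 vs smaller child 12 at index 2, swap → [12, 18, 77, 45, 25, 16, 60, 57, 87, 37]
  77 vs smaller child 16 at index 5, swap → [12, 18, 16, 45, 25, 77, 60, 57, 87, 37]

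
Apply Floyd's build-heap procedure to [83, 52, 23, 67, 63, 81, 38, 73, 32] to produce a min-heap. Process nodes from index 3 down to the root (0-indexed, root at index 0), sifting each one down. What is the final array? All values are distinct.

[23, 32, 38, 52, 63, 81, 83, 73, 67]

sift down from index 3:
  67 vs smaller child 32 at index 8, swap → [83, 52, 23, 32, 63, 81, 38, 73, 67]
sift down from index 2: already satisfies heap property
sift down from index 1:
  52 vs smaller child 32 at index 3, swap → [83, 32, 23, 52, 63, 81, 38, 73, 67]
sift down from index 0:
  83 vs smaller child 23 at index 2, swap → [23, 32, 83, 52, 63, 81, 38, 73, 67]
  83 vs smaller child 38 at index 6, swap → [23, 32, 38, 52, 63, 81, 83, 73, 67]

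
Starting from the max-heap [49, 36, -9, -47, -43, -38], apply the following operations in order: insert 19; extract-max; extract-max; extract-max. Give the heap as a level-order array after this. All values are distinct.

[-9, -43, -38, -47]

insert 19:
  append 19 at index 6 → [49, 36, -9, -47, -43, -38, 19]
  19 > parent -9 at index 2, swap → [49, 36, 19, -47, -43, -38, -9]
extract-max → returns 49:
  remove root 49; move last element -9 to root → [-9, 36, 19, -47, -43, -38]
  -9 vs larger child 36 at index 1, swap → [36, -9, 19, -47, -43, -38]
extract-max → returns 36:
  remove root 36; move last element -38 to root → [-38, -9, 19, -47, -43]
  -38 vs larger child 19 at index 2, swap → [19, -9, -38, -47, -43]
extract-max → returns 19:
  remove root 19; move last element -43 to root → [-43, -9, -38, -47]
  -43 vs larger child -9 at index 1, swap → [-9, -43, -38, -47]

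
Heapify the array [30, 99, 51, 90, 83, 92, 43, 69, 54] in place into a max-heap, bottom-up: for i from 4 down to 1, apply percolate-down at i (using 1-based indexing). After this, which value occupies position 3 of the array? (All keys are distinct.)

92

sift down from index 4: already satisfies heap property
sift down from index 3:
  51 vs larger child 92 at index 6, swap → [30, 99, 92, 90, 83, 51, 43, 69, 54]
sift down from index 2: already satisfies heap property
sift down from index 1:
  30 vs larger child 99 at index 2, swap → [99, 30, 92, 90, 83, 51, 43, 69, 54]
  30 vs larger child 90 at index 4, swap → [99, 90, 92, 30, 83, 51, 43, 69, 54]
  30 vs larger child 69 at index 8, swap → [99, 90, 92, 69, 83, 51, 43, 30, 54]
resulting array: [99, 90, 92, 69, 83, 51, 43, 30, 54]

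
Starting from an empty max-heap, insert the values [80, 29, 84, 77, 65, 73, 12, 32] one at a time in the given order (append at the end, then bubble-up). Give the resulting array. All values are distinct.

Insert 80:
  append 80 at index 0 → [80] (no swap needed)
Insert 29:
  append 29 at index 1 → [80, 29] (no swap needed)
Insert 84:
  append 84 at index 2 → [80, 29, 84]
  84 > parent 80 at index 0, swap → [84, 29, 80]
Insert 77:
  append 77 at index 3 → [84, 29, 80, 77]
  77 > parent 29 at index 1, swap → [84, 77, 80, 29]
Insert 65:
  append 65 at index 4 → [84, 77, 80, 29, 65] (no swap needed)
Insert 73:
  append 73 at index 5 → [84, 77, 80, 29, 65, 73] (no swap needed)
Insert 12:
  append 12 at index 6 → [84, 77, 80, 29, 65, 73, 12] (no swap needed)
Insert 32:
  append 32 at index 7 → [84, 77, 80, 29, 65, 73, 12, 32]
  32 > parent 29 at index 3, swap → [84, 77, 80, 32, 65, 73, 12, 29]

[84, 77, 80, 32, 65, 73, 12, 29]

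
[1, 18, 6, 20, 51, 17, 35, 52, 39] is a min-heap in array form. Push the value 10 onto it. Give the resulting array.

[1, 10, 6, 20, 18, 17, 35, 52, 39, 51]

append 10 at index 9 → [1, 18, 6, 20, 51, 17, 35, 52, 39, 10]
10 < parent 51 at index 4, swap → [1, 18, 6, 20, 10, 17, 35, 52, 39, 51]
10 < parent 18 at index 1, swap → [1, 10, 6, 20, 18, 17, 35, 52, 39, 51]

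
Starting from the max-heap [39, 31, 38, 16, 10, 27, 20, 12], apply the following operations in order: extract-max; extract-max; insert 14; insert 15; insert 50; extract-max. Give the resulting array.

extract-max → returns 39:
  remove root 39; move last element 12 to root → [12, 31, 38, 16, 10, 27, 20]
  12 vs larger child 38 at index 2, swap → [38, 31, 12, 16, 10, 27, 20]
  12 vs larger child 27 at index 5, swap → [38, 31, 27, 16, 10, 12, 20]
extract-max → returns 38:
  remove root 38; move last element 20 to root → [20, 31, 27, 16, 10, 12]
  20 vs larger child 31 at index 1, swap → [31, 20, 27, 16, 10, 12]
insert 14:
  append 14 at index 6 → [31, 20, 27, 16, 10, 12, 14] (no swap needed)
insert 15:
  append 15 at index 7 → [31, 20, 27, 16, 10, 12, 14, 15] (no swap needed)
insert 50:
  append 50 at index 8 → [31, 20, 27, 16, 10, 12, 14, 15, 50]
  50 > parent 16 at index 3, swap → [31, 20, 27, 50, 10, 12, 14, 15, 16]
  50 > parent 20 at index 1, swap → [31, 50, 27, 20, 10, 12, 14, 15, 16]
  50 > parent 31 at index 0, swap → [50, 31, 27, 20, 10, 12, 14, 15, 16]
extract-max → returns 50:
  remove root 50; move last element 16 to root → [16, 31, 27, 20, 10, 12, 14, 15]
  16 vs larger child 31 at index 1, swap → [31, 16, 27, 20, 10, 12, 14, 15]
  16 vs larger child 20 at index 3, swap → [31, 20, 27, 16, 10, 12, 14, 15]

[31, 20, 27, 16, 10, 12, 14, 15]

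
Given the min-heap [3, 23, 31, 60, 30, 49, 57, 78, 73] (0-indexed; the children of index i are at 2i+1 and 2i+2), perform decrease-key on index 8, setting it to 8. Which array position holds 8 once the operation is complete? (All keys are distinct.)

set index 8 from 73 to 8 → [3, 23, 31, 60, 30, 49, 57, 78, 8]
8 < parent 60 at index 3, swap → [3, 23, 31, 8, 30, 49, 57, 78, 60]
8 < parent 23 at index 1, swap → [3, 8, 31, 23, 30, 49, 57, 78, 60]
resulting array: [3, 8, 31, 23, 30, 49, 57, 78, 60]

1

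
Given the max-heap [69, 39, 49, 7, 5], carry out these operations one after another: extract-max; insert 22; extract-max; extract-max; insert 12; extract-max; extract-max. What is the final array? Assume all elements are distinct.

[7, 5]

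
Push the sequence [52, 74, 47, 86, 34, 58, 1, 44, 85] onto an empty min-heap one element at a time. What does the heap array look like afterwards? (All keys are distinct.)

[1, 44, 34, 47, 74, 58, 52, 86, 85]

Insert 52:
  append 52 at index 0 → [52] (no swap needed)
Insert 74:
  append 74 at index 1 → [52, 74] (no swap needed)
Insert 47:
  append 47 at index 2 → [52, 74, 47]
  47 < parent 52 at index 0, swap → [47, 74, 52]
Insert 86:
  append 86 at index 3 → [47, 74, 52, 86] (no swap needed)
Insert 34:
  append 34 at index 4 → [47, 74, 52, 86, 34]
  34 < parent 74 at index 1, swap → [47, 34, 52, 86, 74]
  34 < parent 47 at index 0, swap → [34, 47, 52, 86, 74]
Insert 58:
  append 58 at index 5 → [34, 47, 52, 86, 74, 58] (no swap needed)
Insert 1:
  append 1 at index 6 → [34, 47, 52, 86, 74, 58, 1]
  1 < parent 52 at index 2, swap → [34, 47, 1, 86, 74, 58, 52]
  1 < parent 34 at index 0, swap → [1, 47, 34, 86, 74, 58, 52]
Insert 44:
  append 44 at index 7 → [1, 47, 34, 86, 74, 58, 52, 44]
  44 < parent 86 at index 3, swap → [1, 47, 34, 44, 74, 58, 52, 86]
  44 < parent 47 at index 1, swap → [1, 44, 34, 47, 74, 58, 52, 86]
Insert 85:
  append 85 at index 8 → [1, 44, 34, 47, 74, 58, 52, 86, 85] (no swap needed)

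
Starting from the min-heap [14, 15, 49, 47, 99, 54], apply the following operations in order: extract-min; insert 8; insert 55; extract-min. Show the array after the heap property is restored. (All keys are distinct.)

[15, 47, 49, 54, 99, 55]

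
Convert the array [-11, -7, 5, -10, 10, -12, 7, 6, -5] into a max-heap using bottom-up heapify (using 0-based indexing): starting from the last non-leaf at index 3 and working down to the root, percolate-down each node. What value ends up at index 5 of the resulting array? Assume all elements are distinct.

-12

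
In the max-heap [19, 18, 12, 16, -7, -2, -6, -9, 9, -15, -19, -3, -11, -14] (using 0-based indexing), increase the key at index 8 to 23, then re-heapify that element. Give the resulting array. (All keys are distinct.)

[23, 19, 12, 18, -7, -2, -6, -9, 16, -15, -19, -3, -11, -14]

set index 8 from 9 to 23 → [19, 18, 12, 16, -7, -2, -6, -9, 23, -15, -19, -3, -11, -14]
23 > parent 16 at index 3, swap → [19, 18, 12, 23, -7, -2, -6, -9, 16, -15, -19, -3, -11, -14]
23 > parent 18 at index 1, swap → [19, 23, 12, 18, -7, -2, -6, -9, 16, -15, -19, -3, -11, -14]
23 > parent 19 at index 0, swap → [23, 19, 12, 18, -7, -2, -6, -9, 16, -15, -19, -3, -11, -14]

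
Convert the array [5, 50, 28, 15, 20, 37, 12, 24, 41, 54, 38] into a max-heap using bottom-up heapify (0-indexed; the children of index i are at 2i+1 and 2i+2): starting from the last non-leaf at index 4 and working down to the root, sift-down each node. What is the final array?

[54, 50, 37, 41, 38, 28, 12, 24, 15, 20, 5]

sift down from index 4:
  20 vs larger child 54 at index 9, swap → [5, 50, 28, 15, 54, 37, 12, 24, 41, 20, 38]
sift down from index 3:
  15 vs larger child 41 at index 8, swap → [5, 50, 28, 41, 54, 37, 12, 24, 15, 20, 38]
sift down from index 2:
  28 vs larger child 37 at index 5, swap → [5, 50, 37, 41, 54, 28, 12, 24, 15, 20, 38]
sift down from index 1:
  50 vs larger child 54 at index 4, swap → [5, 54, 37, 41, 50, 28, 12, 24, 15, 20, 38]
sift down from index 0:
  5 vs larger child 54 at index 1, swap → [54, 5, 37, 41, 50, 28, 12, 24, 15, 20, 38]
  5 vs larger child 50 at index 4, swap → [54, 50, 37, 41, 5, 28, 12, 24, 15, 20, 38]
  5 vs larger child 38 at index 10, swap → [54, 50, 37, 41, 38, 28, 12, 24, 15, 20, 5]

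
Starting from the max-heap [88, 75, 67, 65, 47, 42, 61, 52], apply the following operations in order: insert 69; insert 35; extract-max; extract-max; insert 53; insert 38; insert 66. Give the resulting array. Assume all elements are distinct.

[69, 66, 67, 53, 65, 42, 61, 35, 52, 38, 47]

insert 69:
  append 69 at index 8 → [88, 75, 67, 65, 47, 42, 61, 52, 69]
  69 > parent 65 at index 3, swap → [88, 75, 67, 69, 47, 42, 61, 52, 65]
insert 35:
  append 35 at index 9 → [88, 75, 67, 69, 47, 42, 61, 52, 65, 35] (no swap needed)
extract-max → returns 88:
  remove root 88; move last element 35 to root → [35, 75, 67, 69, 47, 42, 61, 52, 65]
  35 vs larger child 75 at index 1, swap → [75, 35, 67, 69, 47, 42, 61, 52, 65]
  35 vs larger child 69 at index 3, swap → [75, 69, 67, 35, 47, 42, 61, 52, 65]
  35 vs larger child 65 at index 8, swap → [75, 69, 67, 65, 47, 42, 61, 52, 35]
extract-max → returns 75:
  remove root 75; move last element 35 to root → [35, 69, 67, 65, 47, 42, 61, 52]
  35 vs larger child 69 at index 1, swap → [69, 35, 67, 65, 47, 42, 61, 52]
  35 vs larger child 65 at index 3, swap → [69, 65, 67, 35, 47, 42, 61, 52]
  35 vs only child 52 at index 7, swap → [69, 65, 67, 52, 47, 42, 61, 35]
insert 53:
  append 53 at index 8 → [69, 65, 67, 52, 47, 42, 61, 35, 53]
  53 > parent 52 at index 3, swap → [69, 65, 67, 53, 47, 42, 61, 35, 52]
insert 38:
  append 38 at index 9 → [69, 65, 67, 53, 47, 42, 61, 35, 52, 38] (no swap needed)
insert 66:
  append 66 at index 10 → [69, 65, 67, 53, 47, 42, 61, 35, 52, 38, 66]
  66 > parent 47 at index 4, swap → [69, 65, 67, 53, 66, 42, 61, 35, 52, 38, 47]
  66 > parent 65 at index 1, swap → [69, 66, 67, 53, 65, 42, 61, 35, 52, 38, 47]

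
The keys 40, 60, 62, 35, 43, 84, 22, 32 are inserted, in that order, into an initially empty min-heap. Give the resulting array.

[22, 32, 35, 40, 43, 84, 62, 60]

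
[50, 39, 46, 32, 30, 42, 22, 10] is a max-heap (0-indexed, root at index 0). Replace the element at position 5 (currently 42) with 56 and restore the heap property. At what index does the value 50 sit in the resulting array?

2

set index 5 from 42 to 56 → [50, 39, 46, 32, 30, 56, 22, 10]
56 > parent 46 at index 2, swap → [50, 39, 56, 32, 30, 46, 22, 10]
56 > parent 50 at index 0, swap → [56, 39, 50, 32, 30, 46, 22, 10]
resulting array: [56, 39, 50, 32, 30, 46, 22, 10]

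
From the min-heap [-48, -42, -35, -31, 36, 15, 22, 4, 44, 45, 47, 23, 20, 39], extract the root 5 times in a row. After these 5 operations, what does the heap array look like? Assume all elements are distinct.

[15, 23, 20, 39, 36, 45, 22, 47, 44]

extract-min #1 returns -48:
  remove root -48; move last element 39 to root → [39, -42, -35, -31, 36, 15, 22, 4, 44, 45, 47, 23, 20]
  39 vs smaller child -42 at index 1, swap → [-42, 39, -35, -31, 36, 15, 22, 4, 44, 45, 47, 23, 20]
  39 vs smaller child -31 at index 3, swap → [-42, -31, -35, 39, 36, 15, 22, 4, 44, 45, 47, 23, 20]
  39 vs smaller child 4 at index 7, swap → [-42, -31, -35, 4, 36, 15, 22, 39, 44, 45, 47, 23, 20]
extract-min #2 returns -42:
  remove root -42; move last element 20 to root → [20, -31, -35, 4, 36, 15, 22, 39, 44, 45, 47, 23]
  20 vs smaller child -35 at index 2, swap → [-35, -31, 20, 4, 36, 15, 22, 39, 44, 45, 47, 23]
  20 vs smaller child 15 at index 5, swap → [-35, -31, 15, 4, 36, 20, 22, 39, 44, 45, 47, 23]
extract-min #3 returns -35:
  remove root -35; move last element 23 to root → [23, -31, 15, 4, 36, 20, 22, 39, 44, 45, 47]
  23 vs smaller child -31 at index 1, swap → [-31, 23, 15, 4, 36, 20, 22, 39, 44, 45, 47]
  23 vs smaller child 4 at index 3, swap → [-31, 4, 15, 23, 36, 20, 22, 39, 44, 45, 47]
extract-min #4 returns -31:
  remove root -31; move last element 47 to root → [47, 4, 15, 23, 36, 20, 22, 39, 44, 45]
  47 vs smaller child 4 at index 1, swap → [4, 47, 15, 23, 36, 20, 22, 39, 44, 45]
  47 vs smaller child 23 at index 3, swap → [4, 23, 15, 47, 36, 20, 22, 39, 44, 45]
  47 vs smaller child 39 at index 7, swap → [4, 23, 15, 39, 36, 20, 22, 47, 44, 45]
extract-min #5 returns 4:
  remove root 4; move last element 45 to root → [45, 23, 15, 39, 36, 20, 22, 47, 44]
  45 vs smaller child 15 at index 2, swap → [15, 23, 45, 39, 36, 20, 22, 47, 44]
  45 vs smaller child 20 at index 5, swap → [15, 23, 20, 39, 36, 45, 22, 47, 44]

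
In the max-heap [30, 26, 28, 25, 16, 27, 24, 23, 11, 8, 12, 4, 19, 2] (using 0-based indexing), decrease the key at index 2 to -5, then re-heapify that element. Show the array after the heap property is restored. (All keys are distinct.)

[30, 26, 27, 25, 16, 19, 24, 23, 11, 8, 12, 4, -5, 2]

set index 2 from 28 to -5 → [30, 26, -5, 25, 16, 27, 24, 23, 11, 8, 12, 4, 19, 2]
-5 vs larger child 27 at index 5, swap → [30, 26, 27, 25, 16, -5, 24, 23, 11, 8, 12, 4, 19, 2]
-5 vs larger child 19 at index 12, swap → [30, 26, 27, 25, 16, 19, 24, 23, 11, 8, 12, 4, -5, 2]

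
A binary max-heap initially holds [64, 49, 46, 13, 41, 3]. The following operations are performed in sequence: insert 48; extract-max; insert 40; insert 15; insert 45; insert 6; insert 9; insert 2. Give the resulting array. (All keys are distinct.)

insert 48:
  append 48 at index 6 → [64, 49, 46, 13, 41, 3, 48]
  48 > parent 46 at index 2, swap → [64, 49, 48, 13, 41, 3, 46]
extract-max → returns 64:
  remove root 64; move last element 46 to root → [46, 49, 48, 13, 41, 3]
  46 vs larger child 49 at index 1, swap → [49, 46, 48, 13, 41, 3]
insert 40:
  append 40 at index 6 → [49, 46, 48, 13, 41, 3, 40] (no swap needed)
insert 15:
  append 15 at index 7 → [49, 46, 48, 13, 41, 3, 40, 15]
  15 > parent 13 at index 3, swap → [49, 46, 48, 15, 41, 3, 40, 13]
insert 45:
  append 45 at index 8 → [49, 46, 48, 15, 41, 3, 40, 13, 45]
  45 > parent 15 at index 3, swap → [49, 46, 48, 45, 41, 3, 40, 13, 15]
insert 6:
  append 6 at index 9 → [49, 46, 48, 45, 41, 3, 40, 13, 15, 6] (no swap needed)
insert 9:
  append 9 at index 10 → [49, 46, 48, 45, 41, 3, 40, 13, 15, 6, 9] (no swap needed)
insert 2:
  append 2 at index 11 → [49, 46, 48, 45, 41, 3, 40, 13, 15, 6, 9, 2] (no swap needed)

[49, 46, 48, 45, 41, 3, 40, 13, 15, 6, 9, 2]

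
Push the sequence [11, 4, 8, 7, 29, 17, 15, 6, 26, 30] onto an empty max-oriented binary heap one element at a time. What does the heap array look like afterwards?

[30, 29, 17, 11, 26, 8, 15, 4, 6, 7]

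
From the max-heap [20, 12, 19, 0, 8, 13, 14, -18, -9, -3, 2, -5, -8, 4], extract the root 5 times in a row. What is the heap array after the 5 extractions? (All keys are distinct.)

extract-max #1 returns 20:
  remove root 20; move last element 4 to root → [4, 12, 19, 0, 8, 13, 14, -18, -9, -3, 2, -5, -8]
  4 vs larger child 19 at index 2, swap → [19, 12, 4, 0, 8, 13, 14, -18, -9, -3, 2, -5, -8]
  4 vs larger child 14 at index 6, swap → [19, 12, 14, 0, 8, 13, 4, -18, -9, -3, 2, -5, -8]
extract-max #2 returns 19:
  remove root 19; move last element -8 to root → [-8, 12, 14, 0, 8, 13, 4, -18, -9, -3, 2, -5]
  -8 vs larger child 14 at index 2, swap → [14, 12, -8, 0, 8, 13, 4, -18, -9, -3, 2, -5]
  -8 vs larger child 13 at index 5, swap → [14, 12, 13, 0, 8, -8, 4, -18, -9, -3, 2, -5]
  -8 vs only child -5 at index 11, swap → [14, 12, 13, 0, 8, -5, 4, -18, -9, -3, 2, -8]
extract-max #3 returns 14:
  remove root 14; move last element -8 to root → [-8, 12, 13, 0, 8, -5, 4, -18, -9, -3, 2]
  -8 vs larger child 13 at index 2, swap → [13, 12, -8, 0, 8, -5, 4, -18, -9, -3, 2]
  -8 vs larger child 4 at index 6, swap → [13, 12, 4, 0, 8, -5, -8, -18, -9, -3, 2]
extract-max #4 returns 13:
  remove root 13; move last element 2 to root → [2, 12, 4, 0, 8, -5, -8, -18, -9, -3]
  2 vs larger child 12 at index 1, swap → [12, 2, 4, 0, 8, -5, -8, -18, -9, -3]
  2 vs larger child 8 at index 4, swap → [12, 8, 4, 0, 2, -5, -8, -18, -9, -3]
extract-max #5 returns 12:
  remove root 12; move last element -3 to root → [-3, 8, 4, 0, 2, -5, -8, -18, -9]
  -3 vs larger child 8 at index 1, swap → [8, -3, 4, 0, 2, -5, -8, -18, -9]
  -3 vs larger child 2 at index 4, swap → [8, 2, 4, 0, -3, -5, -8, -18, -9]

[8, 2, 4, 0, -3, -5, -8, -18, -9]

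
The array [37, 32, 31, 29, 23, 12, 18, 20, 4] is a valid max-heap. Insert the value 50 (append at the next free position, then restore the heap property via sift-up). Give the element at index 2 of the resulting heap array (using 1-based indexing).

append 50 at index 10 → [37, 32, 31, 29, 23, 12, 18, 20, 4, 50]
50 > parent 23 at index 5, swap → [37, 32, 31, 29, 50, 12, 18, 20, 4, 23]
50 > parent 32 at index 2, swap → [37, 50, 31, 29, 32, 12, 18, 20, 4, 23]
50 > parent 37 at index 1, swap → [50, 37, 31, 29, 32, 12, 18, 20, 4, 23]
resulting array: [50, 37, 31, 29, 32, 12, 18, 20, 4, 23]

37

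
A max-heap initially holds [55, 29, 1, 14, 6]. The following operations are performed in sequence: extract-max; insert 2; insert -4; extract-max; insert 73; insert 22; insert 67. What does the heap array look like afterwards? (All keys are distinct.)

extract-max → returns 55:
  remove root 55; move last element 6 to root → [6, 29, 1, 14]
  6 vs larger child 29 at index 1, swap → [29, 6, 1, 14]
  6 vs only child 14 at index 3, swap → [29, 14, 1, 6]
insert 2:
  append 2 at index 4 → [29, 14, 1, 6, 2] (no swap needed)
insert -4:
  append -4 at index 5 → [29, 14, 1, 6, 2, -4] (no swap needed)
extract-max → returns 29:
  remove root 29; move last element -4 to root → [-4, 14, 1, 6, 2]
  -4 vs larger child 14 at index 1, swap → [14, -4, 1, 6, 2]
  -4 vs larger child 6 at index 3, swap → [14, 6, 1, -4, 2]
insert 73:
  append 73 at index 5 → [14, 6, 1, -4, 2, 73]
  73 > parent 1 at index 2, swap → [14, 6, 73, -4, 2, 1]
  73 > parent 14 at index 0, swap → [73, 6, 14, -4, 2, 1]
insert 22:
  append 22 at index 6 → [73, 6, 14, -4, 2, 1, 22]
  22 > parent 14 at index 2, swap → [73, 6, 22, -4, 2, 1, 14]
insert 67:
  append 67 at index 7 → [73, 6, 22, -4, 2, 1, 14, 67]
  67 > parent -4 at index 3, swap → [73, 6, 22, 67, 2, 1, 14, -4]
  67 > parent 6 at index 1, swap → [73, 67, 22, 6, 2, 1, 14, -4]

[73, 67, 22, 6, 2, 1, 14, -4]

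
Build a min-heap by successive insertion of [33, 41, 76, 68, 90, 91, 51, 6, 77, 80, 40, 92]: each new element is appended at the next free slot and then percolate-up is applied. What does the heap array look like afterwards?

[6, 33, 51, 41, 40, 91, 76, 68, 77, 90, 80, 92]

Insert 33:
  append 33 at index 0 → [33] (no swap needed)
Insert 41:
  append 41 at index 1 → [33, 41] (no swap needed)
Insert 76:
  append 76 at index 2 → [33, 41, 76] (no swap needed)
Insert 68:
  append 68 at index 3 → [33, 41, 76, 68] (no swap needed)
Insert 90:
  append 90 at index 4 → [33, 41, 76, 68, 90] (no swap needed)
Insert 91:
  append 91 at index 5 → [33, 41, 76, 68, 90, 91] (no swap needed)
Insert 51:
  append 51 at index 6 → [33, 41, 76, 68, 90, 91, 51]
  51 < parent 76 at index 2, swap → [33, 41, 51, 68, 90, 91, 76]
Insert 6:
  append 6 at index 7 → [33, 41, 51, 68, 90, 91, 76, 6]
  6 < parent 68 at index 3, swap → [33, 41, 51, 6, 90, 91, 76, 68]
  6 < parent 41 at index 1, swap → [33, 6, 51, 41, 90, 91, 76, 68]
  6 < parent 33 at index 0, swap → [6, 33, 51, 41, 90, 91, 76, 68]
Insert 77:
  append 77 at index 8 → [6, 33, 51, 41, 90, 91, 76, 68, 77] (no swap needed)
Insert 80:
  append 80 at index 9 → [6, 33, 51, 41, 90, 91, 76, 68, 77, 80]
  80 < parent 90 at index 4, swap → [6, 33, 51, 41, 80, 91, 76, 68, 77, 90]
Insert 40:
  append 40 at index 10 → [6, 33, 51, 41, 80, 91, 76, 68, 77, 90, 40]
  40 < parent 80 at index 4, swap → [6, 33, 51, 41, 40, 91, 76, 68, 77, 90, 80]
Insert 92:
  append 92 at index 11 → [6, 33, 51, 41, 40, 91, 76, 68, 77, 90, 80, 92] (no swap needed)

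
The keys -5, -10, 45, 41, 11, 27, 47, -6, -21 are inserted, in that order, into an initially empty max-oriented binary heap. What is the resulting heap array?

Insert -5:
  append -5 at index 0 → [-5] (no swap needed)
Insert -10:
  append -10 at index 1 → [-5, -10] (no swap needed)
Insert 45:
  append 45 at index 2 → [-5, -10, 45]
  45 > parent -5 at index 0, swap → [45, -10, -5]
Insert 41:
  append 41 at index 3 → [45, -10, -5, 41]
  41 > parent -10 at index 1, swap → [45, 41, -5, -10]
Insert 11:
  append 11 at index 4 → [45, 41, -5, -10, 11] (no swap needed)
Insert 27:
  append 27 at index 5 → [45, 41, -5, -10, 11, 27]
  27 > parent -5 at index 2, swap → [45, 41, 27, -10, 11, -5]
Insert 47:
  append 47 at index 6 → [45, 41, 27, -10, 11, -5, 47]
  47 > parent 27 at index 2, swap → [45, 41, 47, -10, 11, -5, 27]
  47 > parent 45 at index 0, swap → [47, 41, 45, -10, 11, -5, 27]
Insert -6:
  append -6 at index 7 → [47, 41, 45, -10, 11, -5, 27, -6]
  -6 > parent -10 at index 3, swap → [47, 41, 45, -6, 11, -5, 27, -10]
Insert -21:
  append -21 at index 8 → [47, 41, 45, -6, 11, -5, 27, -10, -21] (no swap needed)

[47, 41, 45, -6, 11, -5, 27, -10, -21]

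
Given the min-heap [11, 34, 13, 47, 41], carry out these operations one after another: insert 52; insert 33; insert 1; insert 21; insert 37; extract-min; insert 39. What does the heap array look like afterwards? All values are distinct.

insert 52:
  append 52 at index 5 → [11, 34, 13, 47, 41, 52] (no swap needed)
insert 33:
  append 33 at index 6 → [11, 34, 13, 47, 41, 52, 33] (no swap needed)
insert 1:
  append 1 at index 7 → [11, 34, 13, 47, 41, 52, 33, 1]
  1 < parent 47 at index 3, swap → [11, 34, 13, 1, 41, 52, 33, 47]
  1 < parent 34 at index 1, swap → [11, 1, 13, 34, 41, 52, 33, 47]
  1 < parent 11 at index 0, swap → [1, 11, 13, 34, 41, 52, 33, 47]
insert 21:
  append 21 at index 8 → [1, 11, 13, 34, 41, 52, 33, 47, 21]
  21 < parent 34 at index 3, swap → [1, 11, 13, 21, 41, 52, 33, 47, 34]
insert 37:
  append 37 at index 9 → [1, 11, 13, 21, 41, 52, 33, 47, 34, 37]
  37 < parent 41 at index 4, swap → [1, 11, 13, 21, 37, 52, 33, 47, 34, 41]
extract-min → returns 1:
  remove root 1; move last element 41 to root → [41, 11, 13, 21, 37, 52, 33, 47, 34]
  41 vs smaller child 11 at index 1, swap → [11, 41, 13, 21, 37, 52, 33, 47, 34]
  41 vs smaller child 21 at index 3, swap → [11, 21, 13, 41, 37, 52, 33, 47, 34]
  41 vs smaller child 34 at index 8, swap → [11, 21, 13, 34, 37, 52, 33, 47, 41]
insert 39:
  append 39 at index 9 → [11, 21, 13, 34, 37, 52, 33, 47, 41, 39] (no swap needed)

[11, 21, 13, 34, 37, 52, 33, 47, 41, 39]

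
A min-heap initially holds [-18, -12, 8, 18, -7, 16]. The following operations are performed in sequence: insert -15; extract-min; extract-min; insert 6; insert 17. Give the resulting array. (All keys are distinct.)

insert -15:
  append -15 at index 6 → [-18, -12, 8, 18, -7, 16, -15]
  -15 < parent 8 at index 2, swap → [-18, -12, -15, 18, -7, 16, 8]
extract-min → returns -18:
  remove root -18; move last element 8 to root → [8, -12, -15, 18, -7, 16]
  8 vs smaller child -15 at index 2, swap → [-15, -12, 8, 18, -7, 16]
extract-min → returns -15:
  remove root -15; move last element 16 to root → [16, -12, 8, 18, -7]
  16 vs smaller child -12 at index 1, swap → [-12, 16, 8, 18, -7]
  16 vs smaller child -7 at index 4, swap → [-12, -7, 8, 18, 16]
insert 6:
  append 6 at index 5 → [-12, -7, 8, 18, 16, 6]
  6 < parent 8 at index 2, swap → [-12, -7, 6, 18, 16, 8]
insert 17:
  append 17 at index 6 → [-12, -7, 6, 18, 16, 8, 17] (no swap needed)

[-12, -7, 6, 18, 16, 8, 17]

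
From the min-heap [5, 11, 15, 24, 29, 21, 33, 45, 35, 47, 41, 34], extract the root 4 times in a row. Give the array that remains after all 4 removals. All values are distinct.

extract-min #1 returns 5:
  remove root 5; move last element 34 to root → [34, 11, 15, 24, 29, 21, 33, 45, 35, 47, 41]
  34 vs smaller child 11 at index 1, swap → [11, 34, 15, 24, 29, 21, 33, 45, 35, 47, 41]
  34 vs smaller child 24 at index 3, swap → [11, 24, 15, 34, 29, 21, 33, 45, 35, 47, 41]
extract-min #2 returns 11:
  remove root 11; move last element 41 to root → [41, 24, 15, 34, 29, 21, 33, 45, 35, 47]
  41 vs smaller child 15 at index 2, swap → [15, 24, 41, 34, 29, 21, 33, 45, 35, 47]
  41 vs smaller child 21 at index 5, swap → [15, 24, 21, 34, 29, 41, 33, 45, 35, 47]
extract-min #3 returns 15:
  remove root 15; move last element 47 to root → [47, 24, 21, 34, 29, 41, 33, 45, 35]
  47 vs smaller child 21 at index 2, swap → [21, 24, 47, 34, 29, 41, 33, 45, 35]
  47 vs smaller child 33 at index 6, swap → [21, 24, 33, 34, 29, 41, 47, 45, 35]
extract-min #4 returns 21:
  remove root 21; move last element 35 to root → [35, 24, 33, 34, 29, 41, 47, 45]
  35 vs smaller child 24 at index 1, swap → [24, 35, 33, 34, 29, 41, 47, 45]
  35 vs smaller child 29 at index 4, swap → [24, 29, 33, 34, 35, 41, 47, 45]

[24, 29, 33, 34, 35, 41, 47, 45]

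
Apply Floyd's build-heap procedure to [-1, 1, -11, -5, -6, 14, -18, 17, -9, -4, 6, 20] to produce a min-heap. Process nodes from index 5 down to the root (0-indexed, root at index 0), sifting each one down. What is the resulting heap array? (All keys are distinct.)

[-18, -9, -11, -5, -6, 14, -1, 17, 1, -4, 6, 20]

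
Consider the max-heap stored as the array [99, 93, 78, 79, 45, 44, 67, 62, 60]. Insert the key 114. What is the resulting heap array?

[114, 99, 78, 79, 93, 44, 67, 62, 60, 45]

append 114 at index 9 → [99, 93, 78, 79, 45, 44, 67, 62, 60, 114]
114 > parent 45 at index 4, swap → [99, 93, 78, 79, 114, 44, 67, 62, 60, 45]
114 > parent 93 at index 1, swap → [99, 114, 78, 79, 93, 44, 67, 62, 60, 45]
114 > parent 99 at index 0, swap → [114, 99, 78, 79, 93, 44, 67, 62, 60, 45]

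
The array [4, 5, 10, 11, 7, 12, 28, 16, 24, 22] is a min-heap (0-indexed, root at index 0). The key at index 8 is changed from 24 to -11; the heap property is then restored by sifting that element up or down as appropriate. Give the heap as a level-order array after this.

set index 8 from 24 to -11 → [4, 5, 10, 11, 7, 12, 28, 16, -11, 22]
-11 < parent 11 at index 3, swap → [4, 5, 10, -11, 7, 12, 28, 16, 11, 22]
-11 < parent 5 at index 1, swap → [4, -11, 10, 5, 7, 12, 28, 16, 11, 22]
-11 < parent 4 at index 0, swap → [-11, 4, 10, 5, 7, 12, 28, 16, 11, 22]

[-11, 4, 10, 5, 7, 12, 28, 16, 11, 22]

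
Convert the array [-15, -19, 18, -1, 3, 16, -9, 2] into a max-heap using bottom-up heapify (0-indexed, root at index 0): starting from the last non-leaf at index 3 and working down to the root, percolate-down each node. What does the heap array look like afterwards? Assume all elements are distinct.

[18, 3, 16, 2, -19, -15, -9, -1]

sift down from index 3:
  -1 vs only child 2 at index 7, swap → [-15, -19, 18, 2, 3, 16, -9, -1]
sift down from index 2: already satisfies heap property
sift down from index 1:
  -19 vs larger child 3 at index 4, swap → [-15, 3, 18, 2, -19, 16, -9, -1]
sift down from index 0:
  -15 vs larger child 18 at index 2, swap → [18, 3, -15, 2, -19, 16, -9, -1]
  -15 vs larger child 16 at index 5, swap → [18, 3, 16, 2, -19, -15, -9, -1]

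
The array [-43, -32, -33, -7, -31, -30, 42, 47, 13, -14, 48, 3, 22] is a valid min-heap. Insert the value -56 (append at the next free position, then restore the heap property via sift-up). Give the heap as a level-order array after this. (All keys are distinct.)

[-56, -32, -43, -7, -31, -30, -33, 47, 13, -14, 48, 3, 22, 42]

append -56 at index 13 → [-43, -32, -33, -7, -31, -30, 42, 47, 13, -14, 48, 3, 22, -56]
-56 < parent 42 at index 6, swap → [-43, -32, -33, -7, -31, -30, -56, 47, 13, -14, 48, 3, 22, 42]
-56 < parent -33 at index 2, swap → [-43, -32, -56, -7, -31, -30, -33, 47, 13, -14, 48, 3, 22, 42]
-56 < parent -43 at index 0, swap → [-56, -32, -43, -7, -31, -30, -33, 47, 13, -14, 48, 3, 22, 42]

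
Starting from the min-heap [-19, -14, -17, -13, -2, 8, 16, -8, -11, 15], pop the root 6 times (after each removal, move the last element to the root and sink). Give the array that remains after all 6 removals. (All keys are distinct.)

extract-min #1 returns -19:
  remove root -19; move last element 15 to root → [15, -14, -17, -13, -2, 8, 16, -8, -11]
  15 vs smaller child -17 at index 2, swap → [-17, -14, 15, -13, -2, 8, 16, -8, -11]
  15 vs smaller child 8 at index 5, swap → [-17, -14, 8, -13, -2, 15, 16, -8, -11]
extract-min #2 returns -17:
  remove root -17; move last element -11 to root → [-11, -14, 8, -13, -2, 15, 16, -8]
  -11 vs smaller child -14 at index 1, swap → [-14, -11, 8, -13, -2, 15, 16, -8]
  -11 vs smaller child -13 at index 3, swap → [-14, -13, 8, -11, -2, 15, 16, -8]
extract-min #3 returns -14:
  remove root -14; move last element -8 to root → [-8, -13, 8, -11, -2, 15, 16]
  -8 vs smaller child -13 at index 1, swap → [-13, -8, 8, -11, -2, 15, 16]
  -8 vs smaller child -11 at index 3, swap → [-13, -11, 8, -8, -2, 15, 16]
extract-min #4 returns -13:
  remove root -13; move last element 16 to root → [16, -11, 8, -8, -2, 15]
  16 vs smaller child -11 at index 1, swap → [-11, 16, 8, -8, -2, 15]
  16 vs smaller child -8 at index 3, swap → [-11, -8, 8, 16, -2, 15]
extract-min #5 returns -11:
  remove root -11; move last element 15 to root → [15, -8, 8, 16, -2]
  15 vs smaller child -8 at index 1, swap → [-8, 15, 8, 16, -2]
  15 vs smaller child -2 at index 4, swap → [-8, -2, 8, 16, 15]
extract-min #6 returns -8:
  remove root -8; move last element 15 to root → [15, -2, 8, 16]
  15 vs smaller child -2 at index 1, swap → [-2, 15, 8, 16]

[-2, 15, 8, 16]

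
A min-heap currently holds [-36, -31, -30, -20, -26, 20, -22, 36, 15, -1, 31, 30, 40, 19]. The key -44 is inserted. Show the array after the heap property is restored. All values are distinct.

[-44, -31, -36, -20, -26, 20, -30, 36, 15, -1, 31, 30, 40, 19, -22]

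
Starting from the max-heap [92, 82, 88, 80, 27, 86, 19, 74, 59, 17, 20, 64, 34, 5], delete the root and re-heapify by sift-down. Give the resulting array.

remove root 92; move last element 5 to root → [5, 82, 88, 80, 27, 86, 19, 74, 59, 17, 20, 64, 34]
5 vs larger child 88 at index 2, swap → [88, 82, 5, 80, 27, 86, 19, 74, 59, 17, 20, 64, 34]
5 vs larger child 86 at index 5, swap → [88, 82, 86, 80, 27, 5, 19, 74, 59, 17, 20, 64, 34]
5 vs larger child 64 at index 11, swap → [88, 82, 86, 80, 27, 64, 19, 74, 59, 17, 20, 5, 34]

[88, 82, 86, 80, 27, 64, 19, 74, 59, 17, 20, 5, 34]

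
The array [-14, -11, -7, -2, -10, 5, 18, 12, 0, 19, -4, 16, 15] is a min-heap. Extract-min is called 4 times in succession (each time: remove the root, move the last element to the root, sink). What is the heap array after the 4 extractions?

[-4, -2, 5, 0, 15, 16, 18, 12, 19]

extract-min #1 returns -14:
  remove root -14; move last element 15 to root → [15, -11, -7, -2, -10, 5, 18, 12, 0, 19, -4, 16]
  15 vs smaller child -11 at index 1, swap → [-11, 15, -7, -2, -10, 5, 18, 12, 0, 19, -4, 16]
  15 vs smaller child -10 at index 4, swap → [-11, -10, -7, -2, 15, 5, 18, 12, 0, 19, -4, 16]
  15 vs smaller child -4 at index 10, swap → [-11, -10, -7, -2, -4, 5, 18, 12, 0, 19, 15, 16]
extract-min #2 returns -11:
  remove root -11; move last element 16 to root → [16, -10, -7, -2, -4, 5, 18, 12, 0, 19, 15]
  16 vs smaller child -10 at index 1, swap → [-10, 16, -7, -2, -4, 5, 18, 12, 0, 19, 15]
  16 vs smaller child -4 at index 4, swap → [-10, -4, -7, -2, 16, 5, 18, 12, 0, 19, 15]
  16 vs smaller child 15 at index 10, swap → [-10, -4, -7, -2, 15, 5, 18, 12, 0, 19, 16]
extract-min #3 returns -10:
  remove root -10; move last element 16 to root → [16, -4, -7, -2, 15, 5, 18, 12, 0, 19]
  16 vs smaller child -7 at index 2, swap → [-7, -4, 16, -2, 15, 5, 18, 12, 0, 19]
  16 vs smaller child 5 at index 5, swap → [-7, -4, 5, -2, 15, 16, 18, 12, 0, 19]
extract-min #4 returns -7:
  remove root -7; move last element 19 to root → [19, -4, 5, -2, 15, 16, 18, 12, 0]
  19 vs smaller child -4 at index 1, swap → [-4, 19, 5, -2, 15, 16, 18, 12, 0]
  19 vs smaller child -2 at index 3, swap → [-4, -2, 5, 19, 15, 16, 18, 12, 0]
  19 vs smaller child 0 at index 8, swap → [-4, -2, 5, 0, 15, 16, 18, 12, 19]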